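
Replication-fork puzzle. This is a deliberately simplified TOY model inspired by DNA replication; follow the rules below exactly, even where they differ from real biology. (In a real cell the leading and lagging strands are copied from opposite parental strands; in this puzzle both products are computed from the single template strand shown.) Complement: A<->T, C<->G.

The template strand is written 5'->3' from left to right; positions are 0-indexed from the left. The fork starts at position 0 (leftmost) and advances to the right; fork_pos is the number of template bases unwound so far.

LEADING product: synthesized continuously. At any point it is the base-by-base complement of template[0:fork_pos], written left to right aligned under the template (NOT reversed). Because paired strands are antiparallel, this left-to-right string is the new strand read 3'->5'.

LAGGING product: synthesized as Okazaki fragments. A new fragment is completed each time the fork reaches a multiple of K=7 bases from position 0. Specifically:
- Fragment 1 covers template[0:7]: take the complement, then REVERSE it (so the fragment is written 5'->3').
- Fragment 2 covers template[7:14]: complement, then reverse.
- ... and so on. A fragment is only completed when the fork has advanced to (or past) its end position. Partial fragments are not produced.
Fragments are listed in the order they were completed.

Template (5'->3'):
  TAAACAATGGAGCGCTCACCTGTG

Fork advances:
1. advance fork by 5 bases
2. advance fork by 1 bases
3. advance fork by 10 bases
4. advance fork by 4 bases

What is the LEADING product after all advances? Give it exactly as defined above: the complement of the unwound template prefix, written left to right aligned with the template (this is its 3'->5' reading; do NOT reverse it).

Step 1: advance 5 -> fork_pos = 0 + 5 = 5.
Step 2: advance 1 -> fork_pos = 5 + 1 = 6.
Step 3: advance 10 -> fork_pos = 6 + 10 = 16.
Step 4: advance 4 -> fork_pos = 16 + 4 = 20.
Unwound prefix: template[0:20] = TAAACAATGGAGCGCTCACC
Complement it base by base (A<->T, C<->G), keeping left-to-right order:
  [0:5] TAAAC -> ATTTG
  [5:10] AATGG -> TTACC
  [10:15] AGCGC -> TCGCG
  [15:20] TCACC -> AGTGG
Concatenate: ATTTGTTACCTCGCGAGTGG (length 20; written aligned with the template, i.e. 3'->5').

Answer: ATTTGTTACCTCGCGAGTGG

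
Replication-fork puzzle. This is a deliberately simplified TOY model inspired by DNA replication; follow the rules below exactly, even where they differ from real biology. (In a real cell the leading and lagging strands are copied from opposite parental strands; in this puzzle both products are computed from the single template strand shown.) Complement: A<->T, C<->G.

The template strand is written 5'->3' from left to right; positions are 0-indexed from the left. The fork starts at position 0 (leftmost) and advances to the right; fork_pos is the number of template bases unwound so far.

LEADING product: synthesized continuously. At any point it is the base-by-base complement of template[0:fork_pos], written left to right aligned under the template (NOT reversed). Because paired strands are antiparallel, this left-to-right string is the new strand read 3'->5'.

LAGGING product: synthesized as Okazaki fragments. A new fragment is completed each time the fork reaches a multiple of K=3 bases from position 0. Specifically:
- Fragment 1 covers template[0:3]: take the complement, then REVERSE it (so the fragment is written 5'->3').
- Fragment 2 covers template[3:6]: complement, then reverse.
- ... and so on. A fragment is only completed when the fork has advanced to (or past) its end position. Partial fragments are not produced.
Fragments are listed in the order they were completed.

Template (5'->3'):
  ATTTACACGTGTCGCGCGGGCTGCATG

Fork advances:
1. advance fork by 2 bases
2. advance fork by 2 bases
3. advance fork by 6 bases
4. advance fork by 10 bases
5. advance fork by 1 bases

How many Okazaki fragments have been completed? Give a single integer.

Answer: 7

Derivation:
Step 1: advance 2 -> fork_pos = 0 + 2 = 2. Next multiple of 3 is 3 (not reached); still 0 fragment(s).
Step 2: advance 2 -> fork_pos = 2 + 2 = 4. Reached multiple(s) of 3: 3 -> fragment 1 completed (1 total).
Step 3: advance 6 -> fork_pos = 4 + 6 = 10. Reached multiple(s) of 3: 6, 9 -> fragments 2-3 completed (3 total).
Step 4: advance 10 -> fork_pos = 10 + 10 = 20. Reached multiple(s) of 3: 12, 15, 18 -> fragments 4-6 completed (6 total).
Step 5: advance 1 -> fork_pos = 20 + 1 = 21. Reached multiple(s) of 3: 21 -> fragment 7 completed (7 total).
Check: final fork_pos = 21; the multiples of 3 that are <= 21 are 3..21 -> 21 // 3 = 7 completed fragment(s).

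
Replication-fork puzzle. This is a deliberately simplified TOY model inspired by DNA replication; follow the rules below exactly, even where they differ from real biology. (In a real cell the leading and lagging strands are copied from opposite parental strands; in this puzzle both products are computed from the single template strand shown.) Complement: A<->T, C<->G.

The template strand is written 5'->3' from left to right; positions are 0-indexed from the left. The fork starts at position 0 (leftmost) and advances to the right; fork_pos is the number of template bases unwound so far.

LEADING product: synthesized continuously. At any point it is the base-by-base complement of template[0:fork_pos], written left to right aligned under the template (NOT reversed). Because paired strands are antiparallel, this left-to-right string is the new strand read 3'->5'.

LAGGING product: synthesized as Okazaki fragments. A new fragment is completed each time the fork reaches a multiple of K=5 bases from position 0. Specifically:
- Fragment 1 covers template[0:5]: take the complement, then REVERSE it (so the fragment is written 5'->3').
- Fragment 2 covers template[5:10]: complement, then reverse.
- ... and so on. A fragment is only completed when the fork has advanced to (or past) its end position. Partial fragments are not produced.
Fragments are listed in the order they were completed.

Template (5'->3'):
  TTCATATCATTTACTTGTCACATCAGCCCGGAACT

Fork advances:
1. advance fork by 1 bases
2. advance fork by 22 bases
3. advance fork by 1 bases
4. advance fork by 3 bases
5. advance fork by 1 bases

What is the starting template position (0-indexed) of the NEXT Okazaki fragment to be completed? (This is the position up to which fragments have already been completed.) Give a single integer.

Answer: 25

Derivation:
Step 1: advance 1 -> fork_pos = 0 + 1 = 1. Next multiple of 5 is 5 (not reached); still 0 fragment(s).
Step 2: advance 22 -> fork_pos = 1 + 22 = 23. Reached multiple(s) of 5: 5, 10, 15, 20 -> fragments 1-4 completed (4 total).
Step 3: advance 1 -> fork_pos = 23 + 1 = 24. Next multiple of 5 is 25 (not reached); still 4 fragment(s).
Step 4: advance 3 -> fork_pos = 24 + 3 = 27. Reached multiple(s) of 5: 25 -> fragment 5 completed (5 total).
Step 5: advance 1 -> fork_pos = 27 + 1 = 28. Next multiple of 5 is 30 (not reached); still 5 fragment(s).
5 fragment(s) completed, covering template[0:25] (5 x 5 = 25). The next fragment, fragment 6, covers template[25:30], so it starts at position 25.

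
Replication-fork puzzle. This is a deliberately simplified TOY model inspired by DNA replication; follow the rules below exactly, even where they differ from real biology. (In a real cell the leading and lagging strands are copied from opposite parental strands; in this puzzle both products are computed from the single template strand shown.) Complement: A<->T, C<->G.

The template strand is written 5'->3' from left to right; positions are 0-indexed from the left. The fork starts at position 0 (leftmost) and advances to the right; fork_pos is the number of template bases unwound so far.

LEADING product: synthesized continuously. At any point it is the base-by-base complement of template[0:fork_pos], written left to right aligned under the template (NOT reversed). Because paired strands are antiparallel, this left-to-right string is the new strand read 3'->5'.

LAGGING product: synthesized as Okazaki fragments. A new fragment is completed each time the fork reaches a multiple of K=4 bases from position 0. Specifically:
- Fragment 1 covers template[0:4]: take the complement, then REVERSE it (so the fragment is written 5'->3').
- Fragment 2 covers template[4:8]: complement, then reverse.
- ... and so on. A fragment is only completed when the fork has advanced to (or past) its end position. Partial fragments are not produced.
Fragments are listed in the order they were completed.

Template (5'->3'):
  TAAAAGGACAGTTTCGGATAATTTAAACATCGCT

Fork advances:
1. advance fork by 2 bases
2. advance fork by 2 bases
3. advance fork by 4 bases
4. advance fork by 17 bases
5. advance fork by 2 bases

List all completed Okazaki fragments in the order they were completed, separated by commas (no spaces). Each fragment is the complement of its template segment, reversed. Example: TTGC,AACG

Answer: TTTA,TCCT,ACTG,CGAA,TATC,AAAT

Derivation:
Step 1: advance 2 -> fork_pos = 0 + 2 = 2. Next multiple of 4 is 4 (not reached); still 0 fragment(s).
Step 2: advance 2 -> fork_pos = 2 + 2 = 4. Reached multiple(s) of 4: 4 -> fragment 1 completed (1 total).
Step 3: advance 4 -> fork_pos = 4 + 4 = 8. Reached multiple(s) of 4: 8 -> fragment 2 completed (2 total).
Step 4: advance 17 -> fork_pos = 8 + 17 = 25. Reached multiple(s) of 4: 12, 16, 20, 24 -> fragments 3-6 completed (6 total).
Step 5: advance 2 -> fork_pos = 25 + 2 = 27. Next multiple of 4 is 28 (not reached); still 6 fragment(s).
Final fork_pos = 27, so 6 fragment(s) are complete. Build each: template segment -> complement -> reverse.
Fragment 1: template[0:4] = TAAA -> complement ATTT -> reversed TTTA
Fragment 2: template[4:8] = AGGA -> complement TCCT -> reversed TCCT
Fragment 3: template[8:12] = CAGT -> complement GTCA -> reversed ACTG
Fragment 4: template[12:16] = TTCG -> complement AAGC -> reversed CGAA
Fragment 5: template[16:20] = GATA -> complement CTAT -> reversed TATC
Fragment 6: template[20:24] = ATTT -> complement TAAA -> reversed AAAT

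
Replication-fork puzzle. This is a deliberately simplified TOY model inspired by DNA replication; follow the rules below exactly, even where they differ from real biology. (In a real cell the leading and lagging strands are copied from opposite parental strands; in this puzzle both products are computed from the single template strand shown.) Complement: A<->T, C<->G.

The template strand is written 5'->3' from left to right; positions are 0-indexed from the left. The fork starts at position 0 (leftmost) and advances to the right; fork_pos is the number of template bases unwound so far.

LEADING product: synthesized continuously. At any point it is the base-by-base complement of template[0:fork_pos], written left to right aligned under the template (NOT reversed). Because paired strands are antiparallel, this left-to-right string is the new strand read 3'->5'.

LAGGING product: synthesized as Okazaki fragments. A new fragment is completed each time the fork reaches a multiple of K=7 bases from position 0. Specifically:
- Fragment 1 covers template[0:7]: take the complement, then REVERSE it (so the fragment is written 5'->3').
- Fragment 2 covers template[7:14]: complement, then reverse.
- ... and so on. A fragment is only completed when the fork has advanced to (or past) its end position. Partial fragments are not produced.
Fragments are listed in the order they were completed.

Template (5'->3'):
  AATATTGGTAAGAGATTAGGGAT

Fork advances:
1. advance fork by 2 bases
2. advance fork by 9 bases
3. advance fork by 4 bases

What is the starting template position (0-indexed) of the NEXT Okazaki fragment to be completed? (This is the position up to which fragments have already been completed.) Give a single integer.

Answer: 14

Derivation:
Step 1: advance 2 -> fork_pos = 0 + 2 = 2. Next multiple of 7 is 7 (not reached); still 0 fragment(s).
Step 2: advance 9 -> fork_pos = 2 + 9 = 11. Reached multiple(s) of 7: 7 -> fragment 1 completed (1 total).
Step 3: advance 4 -> fork_pos = 11 + 4 = 15. Reached multiple(s) of 7: 14 -> fragment 2 completed (2 total).
2 fragment(s) completed, covering template[0:14] (2 x 7 = 14). The next fragment, fragment 3, covers template[14:21], so it starts at position 14.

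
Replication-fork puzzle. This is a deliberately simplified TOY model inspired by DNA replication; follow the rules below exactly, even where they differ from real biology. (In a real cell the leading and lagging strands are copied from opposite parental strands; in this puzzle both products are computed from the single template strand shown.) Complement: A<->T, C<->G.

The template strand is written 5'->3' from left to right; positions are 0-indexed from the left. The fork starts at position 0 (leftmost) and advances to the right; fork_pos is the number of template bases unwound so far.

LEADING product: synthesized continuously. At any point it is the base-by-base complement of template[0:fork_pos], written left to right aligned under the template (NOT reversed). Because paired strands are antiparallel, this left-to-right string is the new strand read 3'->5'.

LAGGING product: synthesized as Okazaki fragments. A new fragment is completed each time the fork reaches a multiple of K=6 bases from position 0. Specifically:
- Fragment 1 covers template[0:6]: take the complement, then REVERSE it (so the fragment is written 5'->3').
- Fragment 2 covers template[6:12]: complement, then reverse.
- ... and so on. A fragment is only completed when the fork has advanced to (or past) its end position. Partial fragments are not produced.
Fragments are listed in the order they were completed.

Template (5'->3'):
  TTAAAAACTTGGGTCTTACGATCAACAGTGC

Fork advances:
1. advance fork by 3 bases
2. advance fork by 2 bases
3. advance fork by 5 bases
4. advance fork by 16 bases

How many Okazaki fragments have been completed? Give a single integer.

Step 1: advance 3 -> fork_pos = 0 + 3 = 3. Next multiple of 6 is 6 (not reached); still 0 fragment(s).
Step 2: advance 2 -> fork_pos = 3 + 2 = 5. Next multiple of 6 is 6 (not reached); still 0 fragment(s).
Step 3: advance 5 -> fork_pos = 5 + 5 = 10. Reached multiple(s) of 6: 6 -> fragment 1 completed (1 total).
Step 4: advance 16 -> fork_pos = 10 + 16 = 26. Reached multiple(s) of 6: 12, 18, 24 -> fragments 2-4 completed (4 total).
Check: final fork_pos = 26; the multiples of 6 that are <= 26 are 6..24 -> 26 // 6 = 4 completed fragment(s).

Answer: 4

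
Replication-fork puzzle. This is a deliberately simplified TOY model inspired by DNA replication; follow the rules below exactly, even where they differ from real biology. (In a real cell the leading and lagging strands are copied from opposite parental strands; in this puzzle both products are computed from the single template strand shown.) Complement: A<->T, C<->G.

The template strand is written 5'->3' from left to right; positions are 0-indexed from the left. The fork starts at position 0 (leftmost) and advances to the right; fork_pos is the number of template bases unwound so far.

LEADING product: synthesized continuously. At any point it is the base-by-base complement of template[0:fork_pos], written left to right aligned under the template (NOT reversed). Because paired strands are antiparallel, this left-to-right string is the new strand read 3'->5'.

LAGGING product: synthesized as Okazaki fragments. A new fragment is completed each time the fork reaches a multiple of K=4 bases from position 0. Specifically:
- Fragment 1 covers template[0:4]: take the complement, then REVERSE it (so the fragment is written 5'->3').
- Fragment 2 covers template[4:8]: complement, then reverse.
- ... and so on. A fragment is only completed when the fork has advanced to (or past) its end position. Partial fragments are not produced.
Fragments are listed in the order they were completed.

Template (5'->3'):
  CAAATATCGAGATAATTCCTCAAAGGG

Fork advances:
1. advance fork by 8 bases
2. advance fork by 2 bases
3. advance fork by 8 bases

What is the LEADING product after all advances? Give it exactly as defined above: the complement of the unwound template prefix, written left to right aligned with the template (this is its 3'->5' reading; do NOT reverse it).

Answer: GTTTATAGCTCTATTAAG

Derivation:
Step 1: advance 8 -> fork_pos = 0 + 8 = 8.
Step 2: advance 2 -> fork_pos = 8 + 2 = 10.
Step 3: advance 8 -> fork_pos = 10 + 8 = 18.
Unwound prefix: template[0:18] = CAAATATCGAGATAATTC
Complement it base by base (A<->T, C<->G), keeping left-to-right order:
  [0:5] CAAAT -> GTTTA
  [5:10] ATCGA -> TAGCT
  [10:15] GATAA -> CTATT
  [15:18] TTC -> AAG
Concatenate: GTTTATAGCTCTATTAAG (length 18; written aligned with the template, i.e. 3'->5').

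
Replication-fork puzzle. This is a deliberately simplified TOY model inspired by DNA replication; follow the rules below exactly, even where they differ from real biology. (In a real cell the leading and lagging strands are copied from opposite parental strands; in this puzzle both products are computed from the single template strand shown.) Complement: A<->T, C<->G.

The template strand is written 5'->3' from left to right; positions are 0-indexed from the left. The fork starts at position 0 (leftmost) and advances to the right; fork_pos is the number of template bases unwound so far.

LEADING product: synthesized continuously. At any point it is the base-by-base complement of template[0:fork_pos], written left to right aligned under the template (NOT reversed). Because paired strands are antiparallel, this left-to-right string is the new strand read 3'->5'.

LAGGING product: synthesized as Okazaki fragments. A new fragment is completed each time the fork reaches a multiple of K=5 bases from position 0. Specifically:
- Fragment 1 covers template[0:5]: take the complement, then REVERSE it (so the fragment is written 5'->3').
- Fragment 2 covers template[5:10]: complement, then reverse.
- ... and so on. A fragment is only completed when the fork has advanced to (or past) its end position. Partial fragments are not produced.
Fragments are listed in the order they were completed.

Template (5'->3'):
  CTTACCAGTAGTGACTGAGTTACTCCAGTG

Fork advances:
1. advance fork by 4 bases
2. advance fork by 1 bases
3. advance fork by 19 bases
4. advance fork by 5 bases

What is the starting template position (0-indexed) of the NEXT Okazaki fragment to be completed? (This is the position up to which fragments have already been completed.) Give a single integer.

Step 1: advance 4 -> fork_pos = 0 + 4 = 4. Next multiple of 5 is 5 (not reached); still 0 fragment(s).
Step 2: advance 1 -> fork_pos = 4 + 1 = 5. Reached multiple(s) of 5: 5 -> fragment 1 completed (1 total).
Step 3: advance 19 -> fork_pos = 5 + 19 = 24. Reached multiple(s) of 5: 10, 15, 20 -> fragments 2-4 completed (4 total).
Step 4: advance 5 -> fork_pos = 24 + 5 = 29. Reached multiple(s) of 5: 25 -> fragment 5 completed (5 total).
5 fragment(s) completed, covering template[0:25] (5 x 5 = 25). The next fragment, fragment 6, covers template[25:30], so it starts at position 25.

Answer: 25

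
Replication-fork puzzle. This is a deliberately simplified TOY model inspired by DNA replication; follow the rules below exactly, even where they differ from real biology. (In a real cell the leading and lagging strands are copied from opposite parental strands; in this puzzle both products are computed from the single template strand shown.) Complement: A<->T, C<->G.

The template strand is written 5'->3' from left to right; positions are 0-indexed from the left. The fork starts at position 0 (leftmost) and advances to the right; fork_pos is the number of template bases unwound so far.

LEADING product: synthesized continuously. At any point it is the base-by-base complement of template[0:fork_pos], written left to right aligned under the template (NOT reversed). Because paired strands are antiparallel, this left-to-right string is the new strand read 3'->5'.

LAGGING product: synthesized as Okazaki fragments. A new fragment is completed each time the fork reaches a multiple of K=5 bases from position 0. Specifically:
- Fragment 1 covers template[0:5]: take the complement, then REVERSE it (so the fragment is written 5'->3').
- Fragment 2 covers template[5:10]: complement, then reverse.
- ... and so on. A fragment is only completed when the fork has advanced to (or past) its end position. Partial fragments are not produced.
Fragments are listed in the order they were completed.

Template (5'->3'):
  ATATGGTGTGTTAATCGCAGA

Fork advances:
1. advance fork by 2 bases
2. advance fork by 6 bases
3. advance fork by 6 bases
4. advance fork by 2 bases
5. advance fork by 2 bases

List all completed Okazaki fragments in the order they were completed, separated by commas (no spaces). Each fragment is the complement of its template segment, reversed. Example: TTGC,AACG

Answer: CATAT,CACAC,ATTAA

Derivation:
Step 1: advance 2 -> fork_pos = 0 + 2 = 2. Next multiple of 5 is 5 (not reached); still 0 fragment(s).
Step 2: advance 6 -> fork_pos = 2 + 6 = 8. Reached multiple(s) of 5: 5 -> fragment 1 completed (1 total).
Step 3: advance 6 -> fork_pos = 8 + 6 = 14. Reached multiple(s) of 5: 10 -> fragment 2 completed (2 total).
Step 4: advance 2 -> fork_pos = 14 + 2 = 16. Reached multiple(s) of 5: 15 -> fragment 3 completed (3 total).
Step 5: advance 2 -> fork_pos = 16 + 2 = 18. Next multiple of 5 is 20 (not reached); still 3 fragment(s).
Final fork_pos = 18, so 3 fragment(s) are complete. Build each: template segment -> complement -> reverse.
Fragment 1: template[0:5] = ATATG -> complement TATAC -> reversed CATAT
Fragment 2: template[5:10] = GTGTG -> complement CACAC -> reversed CACAC
Fragment 3: template[10:15] = TTAAT -> complement AATTA -> reversed ATTAA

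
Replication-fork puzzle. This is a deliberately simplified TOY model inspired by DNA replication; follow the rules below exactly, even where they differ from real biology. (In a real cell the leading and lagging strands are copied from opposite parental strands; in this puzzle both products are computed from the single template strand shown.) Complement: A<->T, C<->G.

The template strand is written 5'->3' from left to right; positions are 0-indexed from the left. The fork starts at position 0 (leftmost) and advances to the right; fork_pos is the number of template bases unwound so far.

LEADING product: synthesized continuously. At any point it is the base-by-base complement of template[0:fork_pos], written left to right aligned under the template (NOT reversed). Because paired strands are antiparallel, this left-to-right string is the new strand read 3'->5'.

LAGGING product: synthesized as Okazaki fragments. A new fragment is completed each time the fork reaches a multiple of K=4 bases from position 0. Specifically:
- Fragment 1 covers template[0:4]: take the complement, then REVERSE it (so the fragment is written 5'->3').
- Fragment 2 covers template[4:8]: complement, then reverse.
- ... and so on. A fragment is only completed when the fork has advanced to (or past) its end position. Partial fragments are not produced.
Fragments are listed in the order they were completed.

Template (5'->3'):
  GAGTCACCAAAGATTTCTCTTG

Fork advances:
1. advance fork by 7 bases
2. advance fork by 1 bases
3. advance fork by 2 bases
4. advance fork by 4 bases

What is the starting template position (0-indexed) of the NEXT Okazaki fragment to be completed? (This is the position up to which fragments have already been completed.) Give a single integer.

Step 1: advance 7 -> fork_pos = 0 + 7 = 7. Reached multiple(s) of 4: 4 -> fragment 1 completed (1 total).
Step 2: advance 1 -> fork_pos = 7 + 1 = 8. Reached multiple(s) of 4: 8 -> fragment 2 completed (2 total).
Step 3: advance 2 -> fork_pos = 8 + 2 = 10. Next multiple of 4 is 12 (not reached); still 2 fragment(s).
Step 4: advance 4 -> fork_pos = 10 + 4 = 14. Reached multiple(s) of 4: 12 -> fragment 3 completed (3 total).
3 fragment(s) completed, covering template[0:12] (3 x 4 = 12). The next fragment, fragment 4, covers template[12:16], so it starts at position 12.

Answer: 12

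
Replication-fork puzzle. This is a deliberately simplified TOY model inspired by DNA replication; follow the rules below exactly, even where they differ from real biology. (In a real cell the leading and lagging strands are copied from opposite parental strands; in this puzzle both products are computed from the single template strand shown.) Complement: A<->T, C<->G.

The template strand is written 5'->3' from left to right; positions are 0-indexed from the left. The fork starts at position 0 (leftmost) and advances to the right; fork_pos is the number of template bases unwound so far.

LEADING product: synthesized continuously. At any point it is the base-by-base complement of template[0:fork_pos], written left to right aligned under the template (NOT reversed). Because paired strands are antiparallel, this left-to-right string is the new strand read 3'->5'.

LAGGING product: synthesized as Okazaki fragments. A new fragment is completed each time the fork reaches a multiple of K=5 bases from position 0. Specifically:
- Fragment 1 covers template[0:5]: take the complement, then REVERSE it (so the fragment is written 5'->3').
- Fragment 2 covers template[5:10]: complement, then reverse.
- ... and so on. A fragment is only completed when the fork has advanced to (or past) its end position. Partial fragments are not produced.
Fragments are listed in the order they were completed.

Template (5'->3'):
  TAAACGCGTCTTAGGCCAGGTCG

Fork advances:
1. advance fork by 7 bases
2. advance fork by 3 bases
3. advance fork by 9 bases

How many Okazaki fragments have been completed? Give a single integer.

Step 1: advance 7 -> fork_pos = 0 + 7 = 7. Reached multiple(s) of 5: 5 -> fragment 1 completed (1 total).
Step 2: advance 3 -> fork_pos = 7 + 3 = 10. Reached multiple(s) of 5: 10 -> fragment 2 completed (2 total).
Step 3: advance 9 -> fork_pos = 10 + 9 = 19. Reached multiple(s) of 5: 15 -> fragment 3 completed (3 total).
Check: final fork_pos = 19; the multiples of 5 that are <= 19 are 5..15 -> 19 // 5 = 3 completed fragment(s).

Answer: 3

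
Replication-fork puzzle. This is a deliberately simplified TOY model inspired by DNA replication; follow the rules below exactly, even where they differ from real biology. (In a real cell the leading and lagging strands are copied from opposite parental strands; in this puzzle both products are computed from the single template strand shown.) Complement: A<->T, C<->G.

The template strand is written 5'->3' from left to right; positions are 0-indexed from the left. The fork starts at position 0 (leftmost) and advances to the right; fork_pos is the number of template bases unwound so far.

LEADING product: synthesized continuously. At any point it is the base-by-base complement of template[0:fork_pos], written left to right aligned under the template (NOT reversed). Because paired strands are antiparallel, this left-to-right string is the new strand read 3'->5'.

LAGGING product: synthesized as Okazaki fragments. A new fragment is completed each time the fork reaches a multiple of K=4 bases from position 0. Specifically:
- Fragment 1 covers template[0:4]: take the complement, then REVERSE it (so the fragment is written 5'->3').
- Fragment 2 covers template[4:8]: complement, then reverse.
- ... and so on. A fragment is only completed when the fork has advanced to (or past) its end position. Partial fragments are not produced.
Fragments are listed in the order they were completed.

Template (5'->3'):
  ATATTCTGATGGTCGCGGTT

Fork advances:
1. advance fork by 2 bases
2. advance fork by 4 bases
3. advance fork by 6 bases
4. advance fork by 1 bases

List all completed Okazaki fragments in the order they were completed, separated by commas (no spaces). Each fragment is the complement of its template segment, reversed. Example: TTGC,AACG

Step 1: advance 2 -> fork_pos = 0 + 2 = 2. Next multiple of 4 is 4 (not reached); still 0 fragment(s).
Step 2: advance 4 -> fork_pos = 2 + 4 = 6. Reached multiple(s) of 4: 4 -> fragment 1 completed (1 total).
Step 3: advance 6 -> fork_pos = 6 + 6 = 12. Reached multiple(s) of 4: 8, 12 -> fragments 2-3 completed (3 total).
Step 4: advance 1 -> fork_pos = 12 + 1 = 13. Next multiple of 4 is 16 (not reached); still 3 fragment(s).
Final fork_pos = 13, so 3 fragment(s) are complete. Build each: template segment -> complement -> reverse.
Fragment 1: template[0:4] = ATAT -> complement TATA -> reversed ATAT
Fragment 2: template[4:8] = TCTG -> complement AGAC -> reversed CAGA
Fragment 3: template[8:12] = ATGG -> complement TACC -> reversed CCAT

Answer: ATAT,CAGA,CCAT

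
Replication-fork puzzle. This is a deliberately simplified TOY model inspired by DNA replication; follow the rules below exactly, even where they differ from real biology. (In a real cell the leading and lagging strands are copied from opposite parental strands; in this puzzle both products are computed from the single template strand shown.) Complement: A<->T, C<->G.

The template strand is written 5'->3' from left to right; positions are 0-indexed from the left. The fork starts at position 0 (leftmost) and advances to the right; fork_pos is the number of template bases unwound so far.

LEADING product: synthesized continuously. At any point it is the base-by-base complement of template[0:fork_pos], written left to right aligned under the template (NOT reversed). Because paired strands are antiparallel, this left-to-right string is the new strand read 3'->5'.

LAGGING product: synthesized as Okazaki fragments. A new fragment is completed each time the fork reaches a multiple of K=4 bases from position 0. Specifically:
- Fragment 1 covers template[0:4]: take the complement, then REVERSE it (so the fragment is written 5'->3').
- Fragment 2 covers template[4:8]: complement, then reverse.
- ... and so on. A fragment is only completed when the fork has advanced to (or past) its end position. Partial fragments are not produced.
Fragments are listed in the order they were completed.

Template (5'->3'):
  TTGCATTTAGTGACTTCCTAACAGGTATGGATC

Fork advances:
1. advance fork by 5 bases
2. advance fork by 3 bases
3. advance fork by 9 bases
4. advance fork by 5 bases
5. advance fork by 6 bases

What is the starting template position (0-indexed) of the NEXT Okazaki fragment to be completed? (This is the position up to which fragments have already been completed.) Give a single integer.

Step 1: advance 5 -> fork_pos = 0 + 5 = 5. Reached multiple(s) of 4: 4 -> fragment 1 completed (1 total).
Step 2: advance 3 -> fork_pos = 5 + 3 = 8. Reached multiple(s) of 4: 8 -> fragment 2 completed (2 total).
Step 3: advance 9 -> fork_pos = 8 + 9 = 17. Reached multiple(s) of 4: 12, 16 -> fragments 3-4 completed (4 total).
Step 4: advance 5 -> fork_pos = 17 + 5 = 22. Reached multiple(s) of 4: 20 -> fragment 5 completed (5 total).
Step 5: advance 6 -> fork_pos = 22 + 6 = 28. Reached multiple(s) of 4: 24, 28 -> fragments 6-7 completed (7 total).
7 fragment(s) completed, covering template[0:28] (7 x 4 = 28). The next fragment, fragment 8, covers template[28:32], so it starts at position 28.

Answer: 28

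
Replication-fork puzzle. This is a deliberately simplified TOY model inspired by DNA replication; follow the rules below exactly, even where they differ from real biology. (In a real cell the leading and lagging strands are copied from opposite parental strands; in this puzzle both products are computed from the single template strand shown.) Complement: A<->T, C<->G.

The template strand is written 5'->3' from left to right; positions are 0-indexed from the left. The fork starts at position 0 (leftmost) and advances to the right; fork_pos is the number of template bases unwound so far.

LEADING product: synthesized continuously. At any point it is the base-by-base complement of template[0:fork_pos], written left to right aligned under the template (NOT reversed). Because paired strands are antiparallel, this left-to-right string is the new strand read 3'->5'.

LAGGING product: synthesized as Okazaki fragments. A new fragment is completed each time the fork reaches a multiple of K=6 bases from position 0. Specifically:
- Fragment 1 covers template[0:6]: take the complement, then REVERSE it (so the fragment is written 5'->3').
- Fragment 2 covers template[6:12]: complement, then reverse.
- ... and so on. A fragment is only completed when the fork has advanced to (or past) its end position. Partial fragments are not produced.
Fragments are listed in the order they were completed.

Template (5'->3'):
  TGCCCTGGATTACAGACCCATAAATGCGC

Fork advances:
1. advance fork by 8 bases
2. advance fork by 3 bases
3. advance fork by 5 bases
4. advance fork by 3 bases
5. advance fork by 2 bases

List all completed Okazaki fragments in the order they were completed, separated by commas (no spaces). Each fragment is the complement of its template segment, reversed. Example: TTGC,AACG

Answer: AGGGCA,TAATCC,GGTCTG

Derivation:
Step 1: advance 8 -> fork_pos = 0 + 8 = 8. Reached multiple(s) of 6: 6 -> fragment 1 completed (1 total).
Step 2: advance 3 -> fork_pos = 8 + 3 = 11. Next multiple of 6 is 12 (not reached); still 1 fragment(s).
Step 3: advance 5 -> fork_pos = 11 + 5 = 16. Reached multiple(s) of 6: 12 -> fragment 2 completed (2 total).
Step 4: advance 3 -> fork_pos = 16 + 3 = 19. Reached multiple(s) of 6: 18 -> fragment 3 completed (3 total).
Step 5: advance 2 -> fork_pos = 19 + 2 = 21. Next multiple of 6 is 24 (not reached); still 3 fragment(s).
Final fork_pos = 21, so 3 fragment(s) are complete. Build each: template segment -> complement -> reverse.
Fragment 1: template[0:6] = TGCCCT -> complement ACGGGA -> reversed AGGGCA
Fragment 2: template[6:12] = GGATTA -> complement CCTAAT -> reversed TAATCC
Fragment 3: template[12:18] = CAGACC -> complement GTCTGG -> reversed GGTCTG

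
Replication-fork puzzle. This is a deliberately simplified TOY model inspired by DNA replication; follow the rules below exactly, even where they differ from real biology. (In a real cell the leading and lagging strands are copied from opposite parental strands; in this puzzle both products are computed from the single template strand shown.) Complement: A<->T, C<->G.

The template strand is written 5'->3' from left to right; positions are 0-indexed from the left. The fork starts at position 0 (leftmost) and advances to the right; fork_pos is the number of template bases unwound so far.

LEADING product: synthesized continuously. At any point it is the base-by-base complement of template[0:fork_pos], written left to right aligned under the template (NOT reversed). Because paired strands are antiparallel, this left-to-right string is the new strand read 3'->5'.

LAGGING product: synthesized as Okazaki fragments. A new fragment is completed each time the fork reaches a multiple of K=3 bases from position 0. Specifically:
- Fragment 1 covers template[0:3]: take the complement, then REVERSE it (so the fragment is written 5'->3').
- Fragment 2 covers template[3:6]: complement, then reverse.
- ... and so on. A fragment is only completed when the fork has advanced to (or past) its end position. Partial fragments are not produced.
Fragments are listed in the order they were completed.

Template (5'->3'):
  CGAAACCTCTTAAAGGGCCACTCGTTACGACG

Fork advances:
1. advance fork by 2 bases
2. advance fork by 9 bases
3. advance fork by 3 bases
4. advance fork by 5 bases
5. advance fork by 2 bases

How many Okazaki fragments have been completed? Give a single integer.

Step 1: advance 2 -> fork_pos = 0 + 2 = 2. Next multiple of 3 is 3 (not reached); still 0 fragment(s).
Step 2: advance 9 -> fork_pos = 2 + 9 = 11. Reached multiple(s) of 3: 3, 6, 9 -> fragments 1-3 completed (3 total).
Step 3: advance 3 -> fork_pos = 11 + 3 = 14. Reached multiple(s) of 3: 12 -> fragment 4 completed (4 total).
Step 4: advance 5 -> fork_pos = 14 + 5 = 19. Reached multiple(s) of 3: 15, 18 -> fragments 5-6 completed (6 total).
Step 5: advance 2 -> fork_pos = 19 + 2 = 21. Reached multiple(s) of 3: 21 -> fragment 7 completed (7 total).
Check: final fork_pos = 21; the multiples of 3 that are <= 21 are 3..21 -> 21 // 3 = 7 completed fragment(s).

Answer: 7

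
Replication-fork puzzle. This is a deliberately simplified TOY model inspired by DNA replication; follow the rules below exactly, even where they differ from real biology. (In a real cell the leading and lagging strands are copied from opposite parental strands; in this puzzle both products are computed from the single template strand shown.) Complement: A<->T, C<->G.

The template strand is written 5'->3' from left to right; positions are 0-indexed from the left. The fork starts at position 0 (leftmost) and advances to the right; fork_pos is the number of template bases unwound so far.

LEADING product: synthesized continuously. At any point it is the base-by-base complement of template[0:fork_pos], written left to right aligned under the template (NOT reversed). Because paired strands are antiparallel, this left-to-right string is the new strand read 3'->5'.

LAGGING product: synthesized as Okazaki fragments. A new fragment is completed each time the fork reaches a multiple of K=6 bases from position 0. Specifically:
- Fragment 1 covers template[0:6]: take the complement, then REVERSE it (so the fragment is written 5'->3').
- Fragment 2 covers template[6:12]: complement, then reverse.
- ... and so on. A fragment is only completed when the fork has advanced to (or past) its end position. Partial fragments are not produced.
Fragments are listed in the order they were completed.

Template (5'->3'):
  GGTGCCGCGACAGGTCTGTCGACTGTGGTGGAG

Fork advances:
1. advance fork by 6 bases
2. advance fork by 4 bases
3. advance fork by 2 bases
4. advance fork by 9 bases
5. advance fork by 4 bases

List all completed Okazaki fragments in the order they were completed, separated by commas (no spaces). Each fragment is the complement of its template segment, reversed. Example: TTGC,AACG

Step 1: advance 6 -> fork_pos = 0 + 6 = 6. Reached multiple(s) of 6: 6 -> fragment 1 completed (1 total).
Step 2: advance 4 -> fork_pos = 6 + 4 = 10. Next multiple of 6 is 12 (not reached); still 1 fragment(s).
Step 3: advance 2 -> fork_pos = 10 + 2 = 12. Reached multiple(s) of 6: 12 -> fragment 2 completed (2 total).
Step 4: advance 9 -> fork_pos = 12 + 9 = 21. Reached multiple(s) of 6: 18 -> fragment 3 completed (3 total).
Step 5: advance 4 -> fork_pos = 21 + 4 = 25. Reached multiple(s) of 6: 24 -> fragment 4 completed (4 total).
Final fork_pos = 25, so 4 fragment(s) are complete. Build each: template segment -> complement -> reverse.
Fragment 1: template[0:6] = GGTGCC -> complement CCACGG -> reversed GGCACC
Fragment 2: template[6:12] = GCGACA -> complement CGCTGT -> reversed TGTCGC
Fragment 3: template[12:18] = GGTCTG -> complement CCAGAC -> reversed CAGACC
Fragment 4: template[18:24] = TCGACT -> complement AGCTGA -> reversed AGTCGA

Answer: GGCACC,TGTCGC,CAGACC,AGTCGA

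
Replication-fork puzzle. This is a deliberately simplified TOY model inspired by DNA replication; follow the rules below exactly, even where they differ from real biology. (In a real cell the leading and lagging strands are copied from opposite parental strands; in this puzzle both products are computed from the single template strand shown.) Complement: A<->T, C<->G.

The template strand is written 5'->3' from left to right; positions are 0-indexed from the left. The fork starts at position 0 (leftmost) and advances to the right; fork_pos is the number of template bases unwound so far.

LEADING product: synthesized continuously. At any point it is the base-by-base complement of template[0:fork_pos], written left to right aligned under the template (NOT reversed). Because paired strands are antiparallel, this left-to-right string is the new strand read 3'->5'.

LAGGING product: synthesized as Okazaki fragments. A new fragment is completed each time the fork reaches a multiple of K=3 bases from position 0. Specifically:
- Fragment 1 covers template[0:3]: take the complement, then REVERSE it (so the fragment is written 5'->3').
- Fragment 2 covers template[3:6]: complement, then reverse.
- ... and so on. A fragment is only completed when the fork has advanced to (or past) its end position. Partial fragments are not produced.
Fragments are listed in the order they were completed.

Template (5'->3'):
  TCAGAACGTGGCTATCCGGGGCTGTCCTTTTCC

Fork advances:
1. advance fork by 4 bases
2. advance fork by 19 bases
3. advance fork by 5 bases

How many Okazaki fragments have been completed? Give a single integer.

Answer: 9

Derivation:
Step 1: advance 4 -> fork_pos = 0 + 4 = 4. Reached multiple(s) of 3: 3 -> fragment 1 completed (1 total).
Step 2: advance 19 -> fork_pos = 4 + 19 = 23. Reached multiple(s) of 3: 6, 9, 12, 15, 18, 21 -> fragments 2-7 completed (7 total).
Step 3: advance 5 -> fork_pos = 23 + 5 = 28. Reached multiple(s) of 3: 24, 27 -> fragments 8-9 completed (9 total).
Check: final fork_pos = 28; the multiples of 3 that are <= 28 are 3..27 -> 28 // 3 = 9 completed fragment(s).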